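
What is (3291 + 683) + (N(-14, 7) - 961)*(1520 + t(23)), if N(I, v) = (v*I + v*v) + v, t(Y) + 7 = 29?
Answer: -1542652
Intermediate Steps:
t(Y) = 22 (t(Y) = -7 + 29 = 22)
N(I, v) = v + v**2 + I*v (N(I, v) = (I*v + v**2) + v = (v**2 + I*v) + v = v + v**2 + I*v)
(3291 + 683) + (N(-14, 7) - 961)*(1520 + t(23)) = (3291 + 683) + (7*(1 - 14 + 7) - 961)*(1520 + 22) = 3974 + (7*(-6) - 961)*1542 = 3974 + (-42 - 961)*1542 = 3974 - 1003*1542 = 3974 - 1546626 = -1542652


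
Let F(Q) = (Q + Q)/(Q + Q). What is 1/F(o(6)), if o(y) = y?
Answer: 1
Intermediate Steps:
F(Q) = 1 (F(Q) = (2*Q)/((2*Q)) = (2*Q)*(1/(2*Q)) = 1)
1/F(o(6)) = 1/1 = 1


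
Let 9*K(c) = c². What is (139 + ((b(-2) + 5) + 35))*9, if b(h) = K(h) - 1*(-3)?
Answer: 1642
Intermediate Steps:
K(c) = c²/9
b(h) = 3 + h²/9 (b(h) = h²/9 - 1*(-3) = h²/9 + 3 = 3 + h²/9)
(139 + ((b(-2) + 5) + 35))*9 = (139 + (((3 + (⅑)*(-2)²) + 5) + 35))*9 = (139 + (((3 + (⅑)*4) + 5) + 35))*9 = (139 + (((3 + 4/9) + 5) + 35))*9 = (139 + ((31/9 + 5) + 35))*9 = (139 + (76/9 + 35))*9 = (139 + 391/9)*9 = (1642/9)*9 = 1642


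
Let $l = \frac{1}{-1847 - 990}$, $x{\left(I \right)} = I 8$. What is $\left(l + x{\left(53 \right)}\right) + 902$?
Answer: $\frac{3761861}{2837} \approx 1326.0$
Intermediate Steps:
$x{\left(I \right)} = 8 I$
$l = - \frac{1}{2837}$ ($l = \frac{1}{-2837} = - \frac{1}{2837} \approx -0.00035249$)
$\left(l + x{\left(53 \right)}\right) + 902 = \left(- \frac{1}{2837} + 8 \cdot 53\right) + 902 = \left(- \frac{1}{2837} + 424\right) + 902 = \frac{1202887}{2837} + 902 = \frac{3761861}{2837}$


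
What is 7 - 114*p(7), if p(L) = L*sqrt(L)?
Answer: 7 - 798*sqrt(7) ≈ -2104.3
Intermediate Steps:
p(L) = L**(3/2)
7 - 114*p(7) = 7 - 798*sqrt(7)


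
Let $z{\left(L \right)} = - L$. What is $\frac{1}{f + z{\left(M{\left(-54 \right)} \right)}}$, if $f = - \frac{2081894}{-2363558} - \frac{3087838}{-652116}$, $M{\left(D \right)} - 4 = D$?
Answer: $\frac{385328497182}{21430405007927} \approx 0.01798$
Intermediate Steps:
$M{\left(D \right)} = 4 + D$
$f = \frac{2163980148827}{385328497182}$ ($f = \left(-2081894\right) \left(- \frac{1}{2363558}\right) - - \frac{1543919}{326058} = \frac{1040947}{1181779} + \frac{1543919}{326058} = \frac{2163980148827}{385328497182} \approx 5.6159$)
$\frac{1}{f + z{\left(M{\left(-54 \right)} \right)}} = \frac{1}{\frac{2163980148827}{385328497182} - \left(4 - 54\right)} = \frac{1}{\frac{2163980148827}{385328497182} - -50} = \frac{1}{\frac{2163980148827}{385328497182} + 50} = \frac{1}{\frac{21430405007927}{385328497182}} = \frac{385328497182}{21430405007927}$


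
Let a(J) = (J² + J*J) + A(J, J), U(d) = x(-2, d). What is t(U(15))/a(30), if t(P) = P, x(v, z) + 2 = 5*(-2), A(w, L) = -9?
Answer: -4/597 ≈ -0.0067002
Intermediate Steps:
x(v, z) = -12 (x(v, z) = -2 + 5*(-2) = -2 - 10 = -12)
U(d) = -12
a(J) = -9 + 2*J² (a(J) = (J² + J*J) - 9 = (J² + J²) - 9 = 2*J² - 9 = -9 + 2*J²)
t(U(15))/a(30) = -12/(-9 + 2*30²) = -12/(-9 + 2*900) = -12/(-9 + 1800) = -12/1791 = -12*1/1791 = -4/597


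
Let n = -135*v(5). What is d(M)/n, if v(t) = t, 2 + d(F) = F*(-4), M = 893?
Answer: 3574/675 ≈ 5.2948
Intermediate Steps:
d(F) = -2 - 4*F (d(F) = -2 + F*(-4) = -2 - 4*F)
n = -675 (n = -135*5 = -675)
d(M)/n = (-2 - 4*893)/(-675) = (-2 - 3572)*(-1/675) = -3574*(-1/675) = 3574/675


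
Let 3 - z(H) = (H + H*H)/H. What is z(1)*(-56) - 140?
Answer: -196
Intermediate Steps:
z(H) = 3 - (H + H²)/H (z(H) = 3 - (H + H*H)/H = 3 - (H + H²)/H)
z(1)*(-56) - 140 = (2 - 1*1)*(-56) - 140 = (2 - 1)*(-56) - 140 = 1*(-56) - 140 = -56 - 140 = -196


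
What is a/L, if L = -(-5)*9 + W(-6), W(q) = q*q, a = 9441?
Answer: 1049/9 ≈ 116.56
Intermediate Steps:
W(q) = q²
L = 81 (L = -(-5)*9 + (-6)² = -5*(-9) + 36 = 45 + 36 = 81)
a/L = 9441/81 = 9441*(1/81) = 1049/9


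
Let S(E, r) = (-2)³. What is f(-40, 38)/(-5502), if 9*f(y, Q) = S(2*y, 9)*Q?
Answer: 152/24759 ≈ 0.0061392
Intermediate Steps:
S(E, r) = -8
f(y, Q) = -8*Q/9 (f(y, Q) = (-8*Q)/9 = -8*Q/9)
f(-40, 38)/(-5502) = -8/9*38/(-5502) = -304/9*(-1/5502) = 152/24759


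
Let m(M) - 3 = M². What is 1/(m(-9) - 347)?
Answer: -1/263 ≈ -0.0038023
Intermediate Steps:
m(M) = 3 + M²
1/(m(-9) - 347) = 1/((3 + (-9)²) - 347) = 1/((3 + 81) - 347) = 1/(84 - 347) = 1/(-263) = -1/263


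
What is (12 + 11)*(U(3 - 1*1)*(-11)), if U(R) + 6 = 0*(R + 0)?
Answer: 1518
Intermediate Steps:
U(R) = -6 (U(R) = -6 + 0*(R + 0) = -6 + 0*R = -6 + 0 = -6)
(12 + 11)*(U(3 - 1*1)*(-11)) = (12 + 11)*(-6*(-11)) = 23*66 = 1518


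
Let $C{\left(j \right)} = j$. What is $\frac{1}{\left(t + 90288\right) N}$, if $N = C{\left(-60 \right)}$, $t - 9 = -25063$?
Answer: $- \frac{1}{3914040} \approx -2.5549 \cdot 10^{-7}$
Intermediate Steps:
$t = -25054$ ($t = 9 - 25063 = -25054$)
$N = -60$
$\frac{1}{\left(t + 90288\right) N} = \frac{1}{\left(-25054 + 90288\right) \left(-60\right)} = \frac{1}{65234} \left(- \frac{1}{60}\right) = - \frac{1}{3914040}$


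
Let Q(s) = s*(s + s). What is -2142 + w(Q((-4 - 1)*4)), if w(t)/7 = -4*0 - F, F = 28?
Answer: -2338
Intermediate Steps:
Q(s) = 2*s² (Q(s) = s*(2*s) = 2*s²)
w(t) = -196 (w(t) = 7*(-4*0 - 1*28) = 7*(0 - 28) = 7*(-28) = -196)
-2142 + w(Q((-4 - 1)*4)) = -2142 - 196 = -2338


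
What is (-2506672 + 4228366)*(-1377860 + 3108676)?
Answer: 2979935522304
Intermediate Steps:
(-2506672 + 4228366)*(-1377860 + 3108676) = 1721694*1730816 = 2979935522304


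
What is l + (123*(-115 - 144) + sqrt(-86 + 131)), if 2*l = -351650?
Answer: -207682 + 3*sqrt(5) ≈ -2.0768e+5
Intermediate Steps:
l = -175825 (l = (1/2)*(-351650) = -175825)
l + (123*(-115 - 144) + sqrt(-86 + 131)) = -175825 + (123*(-115 - 144) + sqrt(-86 + 131)) = -175825 + (123*(-259) + sqrt(45)) = -175825 + (-31857 + 3*sqrt(5)) = -207682 + 3*sqrt(5)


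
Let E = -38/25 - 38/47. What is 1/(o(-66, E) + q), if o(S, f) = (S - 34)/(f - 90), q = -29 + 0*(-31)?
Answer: -54243/1514297 ≈ -0.035821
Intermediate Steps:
q = -29 (q = -29 + 0 = -29)
E = -2736/1175 (E = -38*1/25 - 38*1/47 = -38/25 - 38/47 = -2736/1175 ≈ -2.3285)
o(S, f) = (-34 + S)/(-90 + f)
1/(o(-66, E) + q) = 1/((-34 - 66)/(-90 - 2736/1175) - 29) = 1/(-100/(-108486/1175) - 29) = 1/(-1175/108486*(-100) - 29) = 1/(58750/54243 - 29) = 1/(-1514297/54243) = -54243/1514297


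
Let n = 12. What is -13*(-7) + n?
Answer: 103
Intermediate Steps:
-13*(-7) + n = -13*(-7) + 12 = 91 + 12 = 103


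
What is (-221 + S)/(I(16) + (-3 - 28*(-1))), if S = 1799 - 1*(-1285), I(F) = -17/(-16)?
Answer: 45808/417 ≈ 109.85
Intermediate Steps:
I(F) = 17/16 (I(F) = -17*(-1/16) = 17/16)
S = 3084 (S = 1799 + 1285 = 3084)
(-221 + S)/(I(16) + (-3 - 28*(-1))) = (-221 + 3084)/(17/16 + (-3 - 28*(-1))) = 2863/(17/16 + (-3 + 28)) = 2863/(17/16 + 25) = 2863/(417/16) = 2863*(16/417) = 45808/417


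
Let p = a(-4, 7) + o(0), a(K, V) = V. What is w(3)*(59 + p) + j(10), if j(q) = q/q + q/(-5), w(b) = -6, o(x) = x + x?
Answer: -397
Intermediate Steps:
o(x) = 2*x
p = 7 (p = 7 + 2*0 = 7 + 0 = 7)
j(q) = 1 - q/5 (j(q) = 1 + q*(-⅕) = 1 - q/5)
w(3)*(59 + p) + j(10) = -6*(59 + 7) + (1 - ⅕*10) = -6*66 + (1 - 2) = -396 - 1 = -397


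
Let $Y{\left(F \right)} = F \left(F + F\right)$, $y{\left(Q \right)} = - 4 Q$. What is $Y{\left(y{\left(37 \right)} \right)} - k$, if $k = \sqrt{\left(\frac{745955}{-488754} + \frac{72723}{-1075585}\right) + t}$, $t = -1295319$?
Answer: $43808 - \frac{i \sqrt{1840645759827464067800030}}{1192055490} \approx 43808.0 - 1138.1 i$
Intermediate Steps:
$Y{\left(F \right)} = 2 F^{2}$ ($Y{\left(F \right)} = F 2 F = 2 F^{2}$)
$k = \frac{i \sqrt{1840645759827464067800030}}{1192055490}$ ($k = \sqrt{\left(\frac{745955}{-488754} + \frac{72723}{-1075585}\right) - 1295319} = \sqrt{\left(745955 \left(- \frac{1}{488754}\right) + 72723 \left(- \frac{1}{1075585}\right)\right) - 1295319} = \sqrt{\left(- \frac{106565}{69822} - \frac{10389}{153655}\right) - 1295319} = \sqrt{- \frac{17099625833}{10728499410} - 1295319} = \sqrt{- \frac{13896846226887623}{10728499410}} = \frac{i \sqrt{1840645759827464067800030}}{1192055490} \approx 1138.1 i$)
$Y{\left(y{\left(37 \right)} \right)} - k = 2 \left(\left(-4\right) 37\right)^{2} - \frac{i \sqrt{1840645759827464067800030}}{1192055490} = 2 \left(-148\right)^{2} - \frac{i \sqrt{1840645759827464067800030}}{1192055490} = 2 \cdot 21904 - \frac{i \sqrt{1840645759827464067800030}}{1192055490} = 43808 - \frac{i \sqrt{1840645759827464067800030}}{1192055490}$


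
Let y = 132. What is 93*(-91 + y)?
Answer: 3813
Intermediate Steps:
93*(-91 + y) = 93*(-91 + 132) = 93*41 = 3813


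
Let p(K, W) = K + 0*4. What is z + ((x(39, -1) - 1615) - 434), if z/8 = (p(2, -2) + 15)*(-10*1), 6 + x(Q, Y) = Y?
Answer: -3416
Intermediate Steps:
x(Q, Y) = -6 + Y
p(K, W) = K (p(K, W) = K + 0 = K)
z = -1360 (z = 8*((2 + 15)*(-10*1)) = 8*(17*(-10)) = 8*(-170) = -1360)
z + ((x(39, -1) - 1615) - 434) = -1360 + (((-6 - 1) - 1615) - 434) = -1360 + ((-7 - 1615) - 434) = -1360 + (-1622 - 434) = -1360 - 2056 = -3416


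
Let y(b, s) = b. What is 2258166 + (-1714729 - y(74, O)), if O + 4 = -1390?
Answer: 543363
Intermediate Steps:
O = -1394 (O = -4 - 1390 = -1394)
2258166 + (-1714729 - y(74, O)) = 2258166 + (-1714729 - 1*74) = 2258166 + (-1714729 - 74) = 2258166 - 1714803 = 543363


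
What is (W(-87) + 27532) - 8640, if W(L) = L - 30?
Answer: 18775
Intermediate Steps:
W(L) = -30 + L
(W(-87) + 27532) - 8640 = ((-30 - 87) + 27532) - 8640 = (-117 + 27532) - 8640 = 27415 - 8640 = 18775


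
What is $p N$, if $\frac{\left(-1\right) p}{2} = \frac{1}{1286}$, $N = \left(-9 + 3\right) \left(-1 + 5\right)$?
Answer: $\frac{24}{643} \approx 0.037325$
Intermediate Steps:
$N = -24$ ($N = \left(-6\right) 4 = -24$)
$p = - \frac{1}{643}$ ($p = - \frac{2}{1286} = \left(-2\right) \frac{1}{1286} = - \frac{1}{643} \approx -0.0015552$)
$p N = \left(- \frac{1}{643}\right) \left(-24\right) = \frac{24}{643}$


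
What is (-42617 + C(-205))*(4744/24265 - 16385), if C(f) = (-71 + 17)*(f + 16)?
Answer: 12885877254491/24265 ≈ 5.3105e+8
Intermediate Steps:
C(f) = -864 - 54*f (C(f) = -54*(16 + f) = -864 - 54*f)
(-42617 + C(-205))*(4744/24265 - 16385) = (-42617 + (-864 - 54*(-205)))*(4744/24265 - 16385) = (-42617 + (-864 + 11070))*(4744*(1/24265) - 16385) = (-42617 + 10206)*(4744/24265 - 16385) = -32411*(-397577281/24265) = 12885877254491/24265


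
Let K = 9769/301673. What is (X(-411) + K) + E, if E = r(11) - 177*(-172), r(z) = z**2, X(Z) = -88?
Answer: 9194097790/301673 ≈ 30477.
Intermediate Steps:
E = 30565 (E = 11**2 - 177*(-172) = 121 + 30444 = 30565)
K = 9769/301673 (K = 9769*(1/301673) = 9769/301673 ≈ 0.032383)
(X(-411) + K) + E = (-88 + 9769/301673) + 30565 = -26537455/301673 + 30565 = 9194097790/301673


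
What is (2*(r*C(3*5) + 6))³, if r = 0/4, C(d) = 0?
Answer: 1728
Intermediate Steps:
r = 0 (r = 0*(¼) = 0)
(2*(r*C(3*5) + 6))³ = (2*(0*0 + 6))³ = (2*(0 + 6))³ = (2*6)³ = 12³ = 1728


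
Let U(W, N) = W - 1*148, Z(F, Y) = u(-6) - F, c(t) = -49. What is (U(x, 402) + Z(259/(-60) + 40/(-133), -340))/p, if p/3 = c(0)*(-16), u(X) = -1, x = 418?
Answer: 2183467/18768960 ≈ 0.11633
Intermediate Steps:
Z(F, Y) = -1 - F
U(W, N) = -148 + W (U(W, N) = W - 148 = -148 + W)
p = 2352 (p = 3*(-49*(-16)) = 3*784 = 2352)
(U(x, 402) + Z(259/(-60) + 40/(-133), -340))/p = ((-148 + 418) + (-1 - (259/(-60) + 40/(-133))))/2352 = (270 + (-1 - (259*(-1/60) + 40*(-1/133))))*(1/2352) = (270 + (-1 - (-259/60 - 40/133)))*(1/2352) = (270 + (-1 - 1*(-36847/7980)))*(1/2352) = (270 + (-1 + 36847/7980))*(1/2352) = (270 + 28867/7980)*(1/2352) = (2183467/7980)*(1/2352) = 2183467/18768960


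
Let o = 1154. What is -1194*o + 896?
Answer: -1376980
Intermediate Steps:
-1194*o + 896 = -1194*1154 + 896 = -1377876 + 896 = -1376980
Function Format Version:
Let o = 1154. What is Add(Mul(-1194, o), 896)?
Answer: -1376980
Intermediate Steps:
Add(Mul(-1194, o), 896) = Add(Mul(-1194, 1154), 896) = Add(-1377876, 896) = -1376980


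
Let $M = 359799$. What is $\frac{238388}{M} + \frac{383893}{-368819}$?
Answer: $- \frac{4563844885}{12063700671} \approx -0.37831$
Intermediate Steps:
$\frac{238388}{M} + \frac{383893}{-368819} = \frac{238388}{359799} + \frac{383893}{-368819} = 238388 \cdot \frac{1}{359799} + 383893 \left(- \frac{1}{368819}\right) = \frac{238388}{359799} - \frac{383893}{368819} = - \frac{4563844885}{12063700671}$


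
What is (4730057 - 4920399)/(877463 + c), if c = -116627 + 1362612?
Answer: -95171/1061724 ≈ -0.089638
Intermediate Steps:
c = 1245985
(4730057 - 4920399)/(877463 + c) = (4730057 - 4920399)/(877463 + 1245985) = -190342/2123448 = -190342*1/2123448 = -95171/1061724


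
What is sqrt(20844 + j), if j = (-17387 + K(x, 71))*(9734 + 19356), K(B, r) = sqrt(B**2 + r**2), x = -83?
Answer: sqrt(-505766986 + 29090*sqrt(11930)) ≈ 22419.0*I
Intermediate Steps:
j = -505787830 + 29090*sqrt(11930) (j = (-17387 + sqrt((-83)**2 + 71**2))*(9734 + 19356) = (-17387 + sqrt(6889 + 5041))*29090 = (-17387 + sqrt(11930))*29090 = -505787830 + 29090*sqrt(11930) ≈ -5.0261e+8)
sqrt(20844 + j) = sqrt(20844 + (-505787830 + 29090*sqrt(11930))) = sqrt(-505766986 + 29090*sqrt(11930))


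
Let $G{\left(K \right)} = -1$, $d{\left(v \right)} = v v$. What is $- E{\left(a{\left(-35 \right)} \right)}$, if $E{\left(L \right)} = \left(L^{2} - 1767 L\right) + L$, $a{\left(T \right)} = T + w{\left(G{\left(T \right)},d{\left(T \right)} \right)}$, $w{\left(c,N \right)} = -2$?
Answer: $-66711$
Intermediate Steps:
$d{\left(v \right)} = v^{2}$
$a{\left(T \right)} = -2 + T$ ($a{\left(T \right)} = T - 2 = -2 + T$)
$E{\left(L \right)} = L^{2} - 1766 L$
$- E{\left(a{\left(-35 \right)} \right)} = - \left(-2 - 35\right) \left(-1766 - 37\right) = - \left(-37\right) \left(-1766 - 37\right) = - \left(-37\right) \left(-1803\right) = \left(-1\right) 66711 = -66711$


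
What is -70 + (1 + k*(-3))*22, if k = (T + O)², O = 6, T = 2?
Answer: -4272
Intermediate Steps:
k = 64 (k = (2 + 6)² = 8² = 64)
-70 + (1 + k*(-3))*22 = -70 + (1 + 64*(-3))*22 = -70 + (1 - 192)*22 = -70 - 191*22 = -70 - 4202 = -4272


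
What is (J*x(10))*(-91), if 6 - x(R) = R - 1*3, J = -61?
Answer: -5551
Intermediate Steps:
x(R) = 9 - R (x(R) = 6 - (R - 1*3) = 6 - (R - 3) = 6 - (-3 + R) = 6 + (3 - R) = 9 - R)
(J*x(10))*(-91) = -61*(9 - 1*10)*(-91) = -61*(9 - 10)*(-91) = -61*(-1)*(-91) = 61*(-91) = -5551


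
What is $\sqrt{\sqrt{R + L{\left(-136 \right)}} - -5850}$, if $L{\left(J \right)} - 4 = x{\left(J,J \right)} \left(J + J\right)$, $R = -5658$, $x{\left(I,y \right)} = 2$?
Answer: $\sqrt{5850 + i \sqrt{6198}} \approx 76.487 + 0.5146 i$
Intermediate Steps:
$L{\left(J \right)} = 4 + 4 J$ ($L{\left(J \right)} = 4 + 2 \left(J + J\right) = 4 + 2 \cdot 2 J = 4 + 4 J$)
$\sqrt{\sqrt{R + L{\left(-136 \right)}} - -5850} = \sqrt{\sqrt{-5658 + \left(4 + 4 \left(-136\right)\right)} - -5850} = \sqrt{\sqrt{-5658 + \left(4 - 544\right)} + 5850} = \sqrt{\sqrt{-5658 - 540} + 5850} = \sqrt{\sqrt{-6198} + 5850} = \sqrt{i \sqrt{6198} + 5850} = \sqrt{5850 + i \sqrt{6198}}$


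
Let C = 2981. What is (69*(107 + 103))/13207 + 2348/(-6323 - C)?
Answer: 25951231/30719482 ≈ 0.84478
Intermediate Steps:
(69*(107 + 103))/13207 + 2348/(-6323 - C) = (69*(107 + 103))/13207 + 2348/(-6323 - 1*2981) = (69*210)*(1/13207) + 2348/(-6323 - 2981) = 14490*(1/13207) + 2348/(-9304) = 14490/13207 + 2348*(-1/9304) = 14490/13207 - 587/2326 = 25951231/30719482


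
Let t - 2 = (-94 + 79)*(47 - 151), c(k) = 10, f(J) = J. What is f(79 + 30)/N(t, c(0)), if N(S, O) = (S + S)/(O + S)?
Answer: 42837/781 ≈ 54.849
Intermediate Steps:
t = 1562 (t = 2 + (-94 + 79)*(47 - 151) = 2 - 15*(-104) = 2 + 1560 = 1562)
N(S, O) = 2*S/(O + S) (N(S, O) = (2*S)/(O + S) = 2*S/(O + S))
f(79 + 30)/N(t, c(0)) = (79 + 30)/((2*1562/(10 + 1562))) = 109/((2*1562/1572)) = 109/((2*1562*(1/1572))) = 109/(781/393) = 109*(393/781) = 42837/781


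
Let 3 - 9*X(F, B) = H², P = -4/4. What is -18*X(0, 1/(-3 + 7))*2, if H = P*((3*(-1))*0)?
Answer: -12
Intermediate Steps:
P = -1 (P = -4*¼ = -1)
H = 0 (H = -3*(-1)*0 = -(-3)*0 = -1*0 = 0)
X(F, B) = ⅓ (X(F, B) = ⅓ - ⅑*0² = ⅓ - ⅑*0 = ⅓ + 0 = ⅓)
-18*X(0, 1/(-3 + 7))*2 = -18*⅓*2 = -6*2 = -12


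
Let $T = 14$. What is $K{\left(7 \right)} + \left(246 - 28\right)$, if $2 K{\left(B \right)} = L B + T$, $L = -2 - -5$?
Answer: $\frac{471}{2} \approx 235.5$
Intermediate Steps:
$L = 3$ ($L = -2 + 5 = 3$)
$K{\left(B \right)} = 7 + \frac{3 B}{2}$ ($K{\left(B \right)} = \frac{3 B + 14}{2} = \frac{14 + 3 B}{2} = 7 + \frac{3 B}{2}$)
$K{\left(7 \right)} + \left(246 - 28\right) = \left(7 + \frac{3}{2} \cdot 7\right) + \left(246 - 28\right) = \left(7 + \frac{21}{2}\right) + \left(246 - 28\right) = \frac{35}{2} + 218 = \frac{471}{2}$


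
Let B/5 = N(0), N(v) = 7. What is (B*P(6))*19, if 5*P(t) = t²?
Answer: 4788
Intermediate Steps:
B = 35 (B = 5*7 = 35)
P(t) = t²/5
(B*P(6))*19 = (35*((⅕)*6²))*19 = (35*((⅕)*36))*19 = (35*(36/5))*19 = 252*19 = 4788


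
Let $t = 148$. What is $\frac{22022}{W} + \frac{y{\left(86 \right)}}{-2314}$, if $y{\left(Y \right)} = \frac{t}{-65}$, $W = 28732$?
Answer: $\frac{75376849}{98217730} \approx 0.76745$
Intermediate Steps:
$y{\left(Y \right)} = - \frac{148}{65}$ ($y{\left(Y \right)} = \frac{148}{-65} = 148 \left(- \frac{1}{65}\right) = - \frac{148}{65}$)
$\frac{22022}{W} + \frac{y{\left(86 \right)}}{-2314} = \frac{22022}{28732} - \frac{148}{65 \left(-2314\right)} = 22022 \cdot \frac{1}{28732} - - \frac{74}{75205} = \frac{1001}{1306} + \frac{74}{75205} = \frac{75376849}{98217730}$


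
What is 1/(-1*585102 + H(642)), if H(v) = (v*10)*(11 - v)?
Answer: -1/4636122 ≈ -2.1570e-7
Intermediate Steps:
H(v) = 10*v*(11 - v) (H(v) = (10*v)*(11 - v) = 10*v*(11 - v))
1/(-1*585102 + H(642)) = 1/(-1*585102 + 10*642*(11 - 1*642)) = 1/(-585102 + 10*642*(11 - 642)) = 1/(-585102 + 10*642*(-631)) = 1/(-585102 - 4051020) = 1/(-4636122) = -1/4636122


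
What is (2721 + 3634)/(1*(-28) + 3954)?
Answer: 6355/3926 ≈ 1.6187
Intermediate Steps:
(2721 + 3634)/(1*(-28) + 3954) = 6355/(-28 + 3954) = 6355/3926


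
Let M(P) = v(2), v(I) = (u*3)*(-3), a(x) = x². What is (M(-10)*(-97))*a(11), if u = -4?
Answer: -422532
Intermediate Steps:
v(I) = 36 (v(I) = -4*3*(-3) = -12*(-3) = 36)
M(P) = 36
(M(-10)*(-97))*a(11) = (36*(-97))*11² = -3492*121 = -422532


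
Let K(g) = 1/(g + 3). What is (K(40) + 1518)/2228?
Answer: 65275/95804 ≈ 0.68134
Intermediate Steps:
K(g) = 1/(3 + g)
(K(40) + 1518)/2228 = (1/(3 + 40) + 1518)/2228 = (1/43 + 1518)*(1/2228) = (65275/43)*(1/2228) = 65275/95804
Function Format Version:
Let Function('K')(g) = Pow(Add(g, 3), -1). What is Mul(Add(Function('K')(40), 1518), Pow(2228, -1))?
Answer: Rational(65275, 95804) ≈ 0.68134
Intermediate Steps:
Function('K')(g) = Pow(Add(3, g), -1)
Mul(Add(Function('K')(40), 1518), Pow(2228, -1)) = Mul(Add(Pow(Add(3, 40), -1), 1518), Pow(2228, -1)) = Mul(Add(Pow(43, -1), 1518), Rational(1, 2228)) = Mul(Add(Rational(1, 43), 1518), Rational(1, 2228)) = Mul(Rational(65275, 43), Rational(1, 2228)) = Rational(65275, 95804)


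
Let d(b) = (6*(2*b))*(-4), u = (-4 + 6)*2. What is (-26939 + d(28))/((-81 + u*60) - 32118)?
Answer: 28283/31959 ≈ 0.88498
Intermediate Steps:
u = 4 (u = 2*2 = 4)
d(b) = -48*b (d(b) = (12*b)*(-4) = -48*b)
(-26939 + d(28))/((-81 + u*60) - 32118) = (-26939 - 48*28)/((-81 + 4*60) - 32118) = (-26939 - 1344)/((-81 + 240) - 32118) = -28283/(159 - 32118) = -28283/(-31959) = -28283*(-1/31959) = 28283/31959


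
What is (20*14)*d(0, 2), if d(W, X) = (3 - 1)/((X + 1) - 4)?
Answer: -560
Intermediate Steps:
d(W, X) = 2/(-3 + X) (d(W, X) = 2/((1 + X) - 4) = 2/(-3 + X))
(20*14)*d(0, 2) = (20*14)*(2/(-3 + 2)) = 280*(2/(-1)) = 280*(2*(-1)) = 280*(-2) = -560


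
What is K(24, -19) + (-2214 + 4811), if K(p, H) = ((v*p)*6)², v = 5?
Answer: 520997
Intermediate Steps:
K(p, H) = 900*p² (K(p, H) = ((5*p)*6)² = (30*p)² = 900*p²)
K(24, -19) + (-2214 + 4811) = 900*24² + (-2214 + 4811) = 900*576 + 2597 = 518400 + 2597 = 520997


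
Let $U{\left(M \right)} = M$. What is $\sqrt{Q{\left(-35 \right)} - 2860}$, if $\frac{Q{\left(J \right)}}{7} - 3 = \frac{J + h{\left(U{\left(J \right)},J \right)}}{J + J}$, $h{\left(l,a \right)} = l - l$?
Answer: $\frac{i \sqrt{11342}}{2} \approx 53.249 i$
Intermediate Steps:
$h{\left(l,a \right)} = 0$
$Q{\left(J \right)} = \frac{49}{2}$ ($Q{\left(J \right)} = 21 + 7 \frac{J + 0}{J + J} = 21 + 7 \frac{J}{2 J} = 21 + 7 J \frac{1}{2 J} = 21 + 7 \cdot \frac{1}{2} = 21 + \frac{7}{2} = \frac{49}{2}$)
$\sqrt{Q{\left(-35 \right)} - 2860} = \sqrt{\frac{49}{2} - 2860} = \sqrt{- \frac{5671}{2}} = \frac{i \sqrt{11342}}{2}$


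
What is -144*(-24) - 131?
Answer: 3325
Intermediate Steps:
-144*(-24) - 131 = 3456 - 131 = 3325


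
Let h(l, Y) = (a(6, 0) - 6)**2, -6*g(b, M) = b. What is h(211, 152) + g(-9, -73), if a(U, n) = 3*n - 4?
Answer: 203/2 ≈ 101.50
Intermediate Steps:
g(b, M) = -b/6
a(U, n) = -4 + 3*n
h(l, Y) = 100 (h(l, Y) = ((-4 + 3*0) - 6)**2 = ((-4 + 0) - 6)**2 = (-4 - 6)**2 = (-10)**2 = 100)
h(211, 152) + g(-9, -73) = 100 - 1/6*(-9) = 100 + 3/2 = 203/2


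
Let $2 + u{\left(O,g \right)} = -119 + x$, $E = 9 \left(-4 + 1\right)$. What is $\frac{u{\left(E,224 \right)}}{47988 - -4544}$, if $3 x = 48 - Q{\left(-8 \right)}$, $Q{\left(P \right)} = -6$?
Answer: $- \frac{103}{52532} \approx -0.0019607$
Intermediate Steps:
$E = -27$ ($E = 9 \left(-3\right) = -27$)
$x = 18$ ($x = \frac{48 - -6}{3} = \frac{48 + 6}{3} = \frac{1}{3} \cdot 54 = 18$)
$u{\left(O,g \right)} = -103$ ($u{\left(O,g \right)} = -2 + \left(-119 + 18\right) = -2 - 101 = -103$)
$\frac{u{\left(E,224 \right)}}{47988 - -4544} = - \frac{103}{47988 - -4544} = - \frac{103}{47988 + 4544} = - \frac{103}{52532}$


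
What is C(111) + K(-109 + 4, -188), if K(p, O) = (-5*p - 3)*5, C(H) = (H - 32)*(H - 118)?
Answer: 2057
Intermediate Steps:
C(H) = (-118 + H)*(-32 + H) (C(H) = (-32 + H)*(-118 + H) = (-118 + H)*(-32 + H))
K(p, O) = -15 - 25*p (K(p, O) = (-3 - 5*p)*5 = -15 - 25*p)
C(111) + K(-109 + 4, -188) = (3776 + 111**2 - 150*111) + (-15 - 25*(-109 + 4)) = (3776 + 12321 - 16650) + (-15 - 25*(-105)) = -553 + (-15 + 2625) = -553 + 2610 = 2057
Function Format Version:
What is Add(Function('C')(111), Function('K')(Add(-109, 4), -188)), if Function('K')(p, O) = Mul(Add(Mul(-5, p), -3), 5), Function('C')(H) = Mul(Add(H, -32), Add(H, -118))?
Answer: 2057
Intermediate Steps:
Function('C')(H) = Mul(Add(-118, H), Add(-32, H)) (Function('C')(H) = Mul(Add(-32, H), Add(-118, H)) = Mul(Add(-118, H), Add(-32, H)))
Function('K')(p, O) = Add(-15, Mul(-25, p)) (Function('K')(p, O) = Mul(Add(-3, Mul(-5, p)), 5) = Add(-15, Mul(-25, p)))
Add(Function('C')(111), Function('K')(Add(-109, 4), -188)) = Add(Add(3776, Pow(111, 2), Mul(-150, 111)), Add(-15, Mul(-25, Add(-109, 4)))) = Add(Add(3776, 12321, -16650), Add(-15, Mul(-25, -105))) = Add(-553, Add(-15, 2625)) = Add(-553, 2610) = 2057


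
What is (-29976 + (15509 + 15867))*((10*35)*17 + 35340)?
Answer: 57806000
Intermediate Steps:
(-29976 + (15509 + 15867))*((10*35)*17 + 35340) = (-29976 + 31376)*(350*17 + 35340) = 1400*(5950 + 35340) = 1400*41290 = 57806000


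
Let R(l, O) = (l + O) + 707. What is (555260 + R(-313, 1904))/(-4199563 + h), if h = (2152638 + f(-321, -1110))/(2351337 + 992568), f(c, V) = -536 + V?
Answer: -1864420983990/14042937562523 ≈ -0.13277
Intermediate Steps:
R(l, O) = 707 + O + l (R(l, O) = (O + l) + 707 = 707 + O + l)
h = 2150992/3343905 (h = (2152638 + (-536 - 1110))/(2351337 + 992568) = (2152638 - 1646)/3343905 = 2150992*(1/3343905) = 2150992/3343905 ≈ 0.64326)
(555260 + R(-313, 1904))/(-4199563 + h) = (555260 + (707 + 1904 - 313))/(-4199563 + 2150992/3343905) = (555260 + 2298)/(-14042937562523/3343905) = 557558*(-3343905/14042937562523) = -1864420983990/14042937562523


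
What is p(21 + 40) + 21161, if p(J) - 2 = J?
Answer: 21224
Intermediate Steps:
p(J) = 2 + J
p(21 + 40) + 21161 = (2 + (21 + 40)) + 21161 = (2 + 61) + 21161 = 63 + 21161 = 21224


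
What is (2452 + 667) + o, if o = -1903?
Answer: 1216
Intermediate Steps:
(2452 + 667) + o = (2452 + 667) - 1903 = 3119 - 1903 = 1216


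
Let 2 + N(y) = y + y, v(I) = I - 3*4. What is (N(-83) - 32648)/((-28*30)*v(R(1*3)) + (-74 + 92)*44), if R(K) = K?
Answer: -2051/522 ≈ -3.9291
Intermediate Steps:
v(I) = -12 + I (v(I) = I - 12 = -12 + I)
N(y) = -2 + 2*y (N(y) = -2 + (y + y) = -2 + 2*y)
(N(-83) - 32648)/((-28*30)*v(R(1*3)) + (-74 + 92)*44) = ((-2 + 2*(-83)) - 32648)/((-28*30)*(-12 + 1*3) + (-74 + 92)*44) = ((-2 - 166) - 32648)/(-840*(-12 + 3) + 18*44) = (-168 - 32648)/(-840*(-9) + 792) = -32816/(7560 + 792) = -32816/8352 = -32816*1/8352 = -2051/522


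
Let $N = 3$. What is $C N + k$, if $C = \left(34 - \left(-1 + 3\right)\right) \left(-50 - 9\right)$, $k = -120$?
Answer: $-5784$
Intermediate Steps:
$C = -1888$ ($C = \left(34 - 2\right) \left(-59\right) = 32 \left(-59\right) = -1888$)
$C N + k = \left(-1888\right) 3 - 120 = -5664 - 120 = -5784$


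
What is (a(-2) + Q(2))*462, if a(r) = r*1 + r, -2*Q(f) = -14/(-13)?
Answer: -27258/13 ≈ -2096.8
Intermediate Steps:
Q(f) = -7/13 (Q(f) = -(-7)/(-13) = -(-7)*(-1)/13 = -1/2*14/13 = -7/13)
a(r) = 2*r (a(r) = r + r = 2*r)
(a(-2) + Q(2))*462 = (2*(-2) - 7/13)*462 = (-4 - 7/13)*462 = -59/13*462 = -27258/13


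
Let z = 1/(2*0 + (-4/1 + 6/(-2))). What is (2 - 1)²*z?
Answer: -⅐ ≈ -0.14286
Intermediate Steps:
z = -⅐ (z = 1/(0 + (-4*1 + 6*(-½))) = 1/(0 + (-4 - 3)) = 1/(0 - 7) = 1/(-7) = -⅐ ≈ -0.14286)
(2 - 1)²*z = (2 - 1)²*(-⅐) = 1²*(-⅐) = 1*(-⅐) = -⅐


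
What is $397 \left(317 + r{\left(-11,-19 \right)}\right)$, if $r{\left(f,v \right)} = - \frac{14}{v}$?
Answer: $\frac{2396689}{19} \approx 1.2614 \cdot 10^{5}$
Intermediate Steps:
$397 \left(317 + r{\left(-11,-19 \right)}\right) = 397 \left(317 - \frac{14}{-19}\right) = 397 \left(317 - - \frac{14}{19}\right) = 397 \left(317 + \frac{14}{19}\right) = 397 \cdot \frac{6037}{19} = \frac{2396689}{19}$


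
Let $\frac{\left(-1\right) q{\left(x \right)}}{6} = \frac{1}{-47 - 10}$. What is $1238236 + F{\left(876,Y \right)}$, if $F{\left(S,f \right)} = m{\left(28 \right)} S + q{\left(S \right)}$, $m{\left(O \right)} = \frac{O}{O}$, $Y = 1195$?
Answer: $\frac{23543130}{19} \approx 1.2391 \cdot 10^{6}$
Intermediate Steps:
$m{\left(O \right)} = 1$
$q{\left(x \right)} = \frac{2}{19}$ ($q{\left(x \right)} = - \frac{6}{-47 - 10} = - \frac{6}{-57} = \left(-6\right) \left(- \frac{1}{57}\right) = \frac{2}{19}$)
$F{\left(S,f \right)} = \frac{2}{19} + S$ ($F{\left(S,f \right)} = 1 S + \frac{2}{19} = S + \frac{2}{19} = \frac{2}{19} + S$)
$1238236 + F{\left(876,Y \right)} = 1238236 + \left(\frac{2}{19} + 876\right) = 1238236 + \frac{16646}{19} = \frac{23543130}{19}$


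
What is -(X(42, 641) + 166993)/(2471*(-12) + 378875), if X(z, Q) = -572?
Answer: -166421/349223 ≈ -0.47655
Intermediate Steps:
-(X(42, 641) + 166993)/(2471*(-12) + 378875) = -(-572 + 166993)/(2471*(-12) + 378875) = -166421/(-29652 + 378875) = -166421/349223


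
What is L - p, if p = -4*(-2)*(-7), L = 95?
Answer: 151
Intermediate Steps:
p = -56 (p = 8*(-7) = -56)
L - p = 95 - 1*(-56) = 95 + 56 = 151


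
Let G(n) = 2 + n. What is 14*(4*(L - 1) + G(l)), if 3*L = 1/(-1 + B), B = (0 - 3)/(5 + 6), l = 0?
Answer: -128/3 ≈ -42.667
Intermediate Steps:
B = -3/11 ≈ -0.27273
L = -11/42 (L = 1/(3*(-1 - 3/11)) = 1/(3*(-14/11)) = (1/3)*(-11/14) = -11/42 ≈ -0.26190)
14*(4*(L - 1) + G(l)) = 14*(4*(-11/42 - 1) + (2 + 0)) = 14*(4*(-53/42) + 2) = 14*(-106/21 + 2) = 14*(-64/21) = -128/3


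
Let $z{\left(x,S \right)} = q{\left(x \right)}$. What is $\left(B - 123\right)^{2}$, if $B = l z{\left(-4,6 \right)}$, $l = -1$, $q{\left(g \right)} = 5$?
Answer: $16384$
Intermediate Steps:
$z{\left(x,S \right)} = 5$
$B = -5$ ($B = \left(-1\right) 5 = -5$)
$\left(B - 123\right)^{2} = \left(-5 - 123\right)^{2} = \left(-128\right)^{2} = 16384$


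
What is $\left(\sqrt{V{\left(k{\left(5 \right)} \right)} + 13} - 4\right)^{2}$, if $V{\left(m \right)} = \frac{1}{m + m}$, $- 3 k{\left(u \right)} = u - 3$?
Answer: $\frac{1}{4} \approx 0.25$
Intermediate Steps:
$k{\left(u \right)} = 1 - \frac{u}{3}$ ($k{\left(u \right)} = - \frac{u - 3}{3} = - \frac{-3 + u}{3} = 1 - \frac{u}{3}$)
$V{\left(m \right)} = \frac{1}{2 m}$
$\left(\sqrt{V{\left(k{\left(5 \right)} \right)} + 13} - 4\right)^{2} = \left(\sqrt{\frac{1}{2 \left(1 - \frac{5}{3}\right)} + 13} - 4\right)^{2} = \left(\sqrt{\frac{1}{2 \left(- \frac{2}{3}\right)} + 13} - 4\right)^{2} = \left(\sqrt{\frac{1}{2} \left(- \frac{3}{2}\right) + 13} - 4\right)^{2} = \left(\sqrt{- \frac{3}{4} + 13} - 4\right)^{2} = \left(\sqrt{\frac{49}{4}} - 4\right)^{2} = \left(\frac{7}{2} - 4\right)^{2} = \left(- \frac{1}{2}\right)^{2} = \frac{1}{4}$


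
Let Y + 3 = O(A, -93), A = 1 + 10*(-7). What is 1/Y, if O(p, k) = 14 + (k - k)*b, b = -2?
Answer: 1/11 ≈ 0.090909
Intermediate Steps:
A = -69 (A = 1 - 70 = -69)
O(p, k) = 14 (O(p, k) = 14 + (k - k)*(-2) = 14 + 0*(-2) = 14 + 0 = 14)
Y = 11 (Y = -3 + 14 = 11)
1/Y = 1/11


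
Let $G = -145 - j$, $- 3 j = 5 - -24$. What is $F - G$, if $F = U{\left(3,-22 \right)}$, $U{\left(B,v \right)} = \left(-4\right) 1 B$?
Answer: $\frac{370}{3} \approx 123.33$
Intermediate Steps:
$U{\left(B,v \right)} = - 4 B$
$F = -12$ ($F = \left(-4\right) 3 = -12$)
$j = - \frac{29}{3}$ ($j = - \frac{5 - -24}{3} = - \frac{5 + 24}{3} = \left(- \frac{1}{3}\right) 29 = - \frac{29}{3} \approx -9.6667$)
$G = - \frac{406}{3}$ ($G = -145 - - \frac{29}{3} = -145 + \frac{29}{3} = - \frac{406}{3} \approx -135.33$)
$F - G = -12 - - \frac{406}{3} = -12 + \frac{406}{3} = \frac{370}{3}$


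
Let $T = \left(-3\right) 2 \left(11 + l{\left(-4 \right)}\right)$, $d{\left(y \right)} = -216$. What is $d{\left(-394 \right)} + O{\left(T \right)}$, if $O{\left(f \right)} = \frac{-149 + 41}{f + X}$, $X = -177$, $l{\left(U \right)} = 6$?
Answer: $- \frac{6684}{31} \approx -215.61$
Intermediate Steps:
$T = -102$ ($T = \left(-3\right) 2 \left(11 + 6\right) = \left(-6\right) 17 = -102$)
$O{\left(f \right)} = - \frac{108}{-177 + f}$ ($O{\left(f \right)} = \frac{-149 + 41}{f - 177} = - \frac{108}{-177 + f}$)
$d{\left(-394 \right)} + O{\left(T \right)} = -216 - \frac{108}{-177 - 102} = -216 - \frac{108}{-279} = -216 - - \frac{12}{31} = -216 + \frac{12}{31} = - \frac{6684}{31}$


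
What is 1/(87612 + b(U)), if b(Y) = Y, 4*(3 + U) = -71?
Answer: 4/350365 ≈ 1.1417e-5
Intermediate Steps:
U = -83/4 (U = -3 + (¼)*(-71) = -3 - 71/4 = -83/4 ≈ -20.750)
1/(87612 + b(U)) = 1/(87612 - 83/4) = 1/(350365/4) = 4/350365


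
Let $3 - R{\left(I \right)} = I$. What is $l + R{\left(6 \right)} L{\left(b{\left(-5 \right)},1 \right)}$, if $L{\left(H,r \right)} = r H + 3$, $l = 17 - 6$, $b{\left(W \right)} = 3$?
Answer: $-7$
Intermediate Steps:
$R{\left(I \right)} = 3 - I$
$l = 11$ ($l = 17 - 6 = 11$)
$L{\left(H,r \right)} = 3 + H r$ ($L{\left(H,r \right)} = H r + 3 = 3 + H r$)
$l + R{\left(6 \right)} L{\left(b{\left(-5 \right)},1 \right)} = 11 + \left(3 - 6\right) \left(3 + 3 \cdot 1\right) = 11 + \left(3 - 6\right) \left(3 + 3\right) = 11 - 18 = -7$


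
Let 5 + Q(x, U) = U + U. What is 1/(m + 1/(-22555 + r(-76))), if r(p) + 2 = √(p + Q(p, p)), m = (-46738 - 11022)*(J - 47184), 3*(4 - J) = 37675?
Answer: 15801040048722243387/54521269580360058031527147209 + 9*I*√233/54521269580360058031527147209 ≈ 2.8981e-10 + 2.5197e-27*I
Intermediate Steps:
J = -37663/3 (J = 4 - ⅓*37675 = 4 - 37675/3 = -37663/3 ≈ -12554.)
Q(x, U) = -5 + 2*U (Q(x, U) = -5 + (U + U) = -5 + 2*U)
m = 10351458400/3 (m = (-46738 - 11022)*(-37663/3 - 47184) = -57760*(-179215/3) = 10351458400/3 ≈ 3.4505e+9)
r(p) = -2 + √(-5 + 3*p) (r(p) = -2 + √(p + (-5 + 2*p)) = -2 + √(-5 + 3*p))
1/(m + 1/(-22555 + r(-76))) = 1/(10351458400/3 + 1/(-22555 + (-2 + √(-5 + 3*(-76))))) = 1/(10351458400/3 + 1/(-22555 + (-2 + √(-5 - 228)))) = 1/(10351458400/3 + 1/(-22555 + (-2 + √(-233)))) = 1/(10351458400/3 + 1/(-22555 + (-2 + I*√233))) = 1/(10351458400/3 + 1/(-22557 + I*√233))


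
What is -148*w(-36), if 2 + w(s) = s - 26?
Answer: 9472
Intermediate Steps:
w(s) = -28 + s (w(s) = -2 + (s - 26) = -2 + (-26 + s) = -28 + s)
-148*w(-36) = -148*(-28 - 36) = -148*(-64) = 9472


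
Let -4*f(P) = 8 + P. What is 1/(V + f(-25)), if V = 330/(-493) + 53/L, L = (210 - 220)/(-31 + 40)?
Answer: -9860/435017 ≈ -0.022666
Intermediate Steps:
L = -10/9 ≈ -1.1111
f(P) = -2 - P/4 (f(P) = -(8 + P)/4 = -2 - P/4)
V = -238461/4930 (V = 330/(-493) + 53/(-10/9) = 330*(-1/493) + 53*(-9/10) = -330/493 - 477/10 = -238461/4930 ≈ -48.369)
1/(V + f(-25)) = 1/(-238461/4930 + (-2 - ¼*(-25))) = 1/(-238461/4930 + (-2 + 25/4)) = 1/(-238461/4930 + 17/4) = 1/(-435017/9860) = -9860/435017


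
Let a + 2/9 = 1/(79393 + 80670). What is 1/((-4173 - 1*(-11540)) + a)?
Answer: 1440567/10612336972 ≈ 0.00013574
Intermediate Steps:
a = -320117/1440567 (a = -2/9 + 1/(79393 + 80670) = -2/9 + 1/160063 = -320117/1440567 ≈ -0.22222)
1/((-4173 - 1*(-11540)) + a) = 1/((-4173 - 1*(-11540)) - 320117/1440567) = 1/((-4173 + 11540) - 320117/1440567) = 1/(7367 - 320117/1440567) = 1/(10612336972/1440567) = 1440567/10612336972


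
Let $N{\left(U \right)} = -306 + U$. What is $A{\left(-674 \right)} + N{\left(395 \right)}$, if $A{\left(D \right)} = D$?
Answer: $-585$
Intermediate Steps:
$A{\left(-674 \right)} + N{\left(395 \right)} = -674 + \left(-306 + 395\right) = -674 + 89 = -585$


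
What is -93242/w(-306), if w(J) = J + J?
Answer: 46621/306 ≈ 152.36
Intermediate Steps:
w(J) = 2*J
-93242/w(-306) = -93242/(2*(-306)) = -93242/(-612) = -93242*(-1/612) = 46621/306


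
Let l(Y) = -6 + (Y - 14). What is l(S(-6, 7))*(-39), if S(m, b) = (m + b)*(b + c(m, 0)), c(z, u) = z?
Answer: 741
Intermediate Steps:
S(m, b) = (b + m)² (S(m, b) = (m + b)*(b + m) = (b + m)*(b + m) = (b + m)²)
l(Y) = -20 + Y (l(Y) = -6 + (-14 + Y) = -20 + Y)
l(S(-6, 7))*(-39) = (-20 + (7² + (-6)² + 2*7*(-6)))*(-39) = (-20 + (49 + 36 - 84))*(-39) = (-20 + 1)*(-39) = -19*(-39) = 741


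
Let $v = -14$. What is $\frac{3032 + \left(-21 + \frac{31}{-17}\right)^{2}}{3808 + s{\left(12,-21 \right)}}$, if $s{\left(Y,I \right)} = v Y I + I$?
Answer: $\frac{1026792}{2114035} \approx 0.4857$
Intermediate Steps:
$s{\left(Y,I \right)} = I - 14 I Y$ ($s{\left(Y,I \right)} = - 14 Y I + I = - 14 I Y + I = I - 14 I Y$)
$\frac{3032 + \left(-21 + \frac{31}{-17}\right)^{2}}{3808 + s{\left(12,-21 \right)}} = \frac{3032 + \left(-21 + \frac{31}{-17}\right)^{2}}{3808 - 21 \left(1 - 168\right)} = \frac{3032 + \left(-21 + 31 \left(- \frac{1}{17}\right)\right)^{2}}{3808 - 21 \left(1 - 168\right)} = \frac{3032 + \left(-21 - \frac{31}{17}\right)^{2}}{3808 - -3507} = \frac{3032 + \left(- \frac{388}{17}\right)^{2}}{3808 + 3507} = \frac{3032 + \frac{150544}{289}}{7315} = \frac{1026792}{289} \cdot \frac{1}{7315} = \frac{1026792}{2114035}$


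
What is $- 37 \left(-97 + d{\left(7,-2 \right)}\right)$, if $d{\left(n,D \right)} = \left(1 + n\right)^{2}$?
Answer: $1221$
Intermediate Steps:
$- 37 \left(-97 + d{\left(7,-2 \right)}\right) = - 37 \left(-97 + \left(1 + 7\right)^{2}\right) = - 37 \left(-97 + 8^{2}\right) = - 37 \left(-97 + 64\right) = \left(-37\right) \left(-33\right) = 1221$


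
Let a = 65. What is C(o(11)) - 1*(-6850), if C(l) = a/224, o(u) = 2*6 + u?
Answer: 1534465/224 ≈ 6850.3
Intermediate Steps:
o(u) = 12 + u
C(l) = 65/224
C(o(11)) - 1*(-6850) = 65/224 - 1*(-6850) = 65/224 + 6850 = 1534465/224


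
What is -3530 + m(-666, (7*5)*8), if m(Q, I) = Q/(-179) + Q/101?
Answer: -63870818/18079 ≈ -3532.9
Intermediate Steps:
m(Q, I) = 78*Q/18079 (m(Q, I) = Q*(-1/179) + Q*(1/101) = -Q/179 + Q/101 = 78*Q/18079)
-3530 + m(-666, (7*5)*8) = -3530 + (78/18079)*(-666) = -3530 - 51948/18079 = -63870818/18079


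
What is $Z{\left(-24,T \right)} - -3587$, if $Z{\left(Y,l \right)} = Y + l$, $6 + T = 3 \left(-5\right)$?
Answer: $3542$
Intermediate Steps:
$T = -21$ ($T = -6 + 3 \left(-5\right) = -6 - 15 = -21$)
$Z{\left(-24,T \right)} - -3587 = \left(-24 - 21\right) - -3587 = -45 + 3587 = 3542$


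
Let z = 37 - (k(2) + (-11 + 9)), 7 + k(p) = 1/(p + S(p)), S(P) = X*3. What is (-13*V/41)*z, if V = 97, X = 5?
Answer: -984841/697 ≈ -1413.0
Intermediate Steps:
S(P) = 15 (S(P) = 5*3 = 15)
k(p) = -7 + 1/(15 + p) (k(p) = -7 + 1/(p + 15) = -7 + 1/(15 + p))
z = 781/17 (z = 37 - ((-104 - 7*2)/(15 + 2) + (-11 + 9)) = 37 - ((-104 - 14)/17 - 2) = 37 - ((1/17)*(-118) - 2) = 37 - (-118/17 - 2) = 37 - 1*(-152/17) = 37 + 152/17 = 781/17 ≈ 45.941)
(-13*V/41)*z = -1261/41*(781/17) = -13*97/41*(781/17) = -1261/41*781/17 = -984841/697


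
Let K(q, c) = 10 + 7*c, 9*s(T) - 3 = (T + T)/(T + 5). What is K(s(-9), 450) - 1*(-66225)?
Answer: 69385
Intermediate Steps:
s(T) = ⅓ + 2*T/(9*(5 + T)) (s(T) = ⅓ + ((T + T)/(T + 5))/9 = ⅓ + ((2*T)/(5 + T))/9 = ⅓ + (2*T/(5 + T))/9 = ⅓ + 2*T/(9*(5 + T)))
K(s(-9), 450) - 1*(-66225) = (10 + 7*450) - 1*(-66225) = (10 + 3150) + 66225 = 3160 + 66225 = 69385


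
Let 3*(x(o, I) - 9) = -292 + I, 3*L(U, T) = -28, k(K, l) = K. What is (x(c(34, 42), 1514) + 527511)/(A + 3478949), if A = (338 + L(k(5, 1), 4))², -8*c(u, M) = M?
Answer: 4751346/32282737 ≈ 0.14718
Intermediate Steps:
c(u, M) = -M/8
L(U, T) = -28/3 (L(U, T) = (⅓)*(-28) = -28/3)
x(o, I) = -265/3 + I/3 (x(o, I) = 9 + (-292 + I)/3 = 9 + (-292/3 + I/3) = -265/3 + I/3)
A = 972196/9 (A = (338 - 28/3)² = (986/3)² = 972196/9 ≈ 1.0802e+5)
(x(c(34, 42), 1514) + 527511)/(A + 3478949) = ((-265/3 + (⅓)*1514) + 527511)/(972196/9 + 3478949) = ((-265/3 + 1514/3) + 527511)/(32282737/9) = (1249/3 + 527511)*(9/32282737) = (1583782/3)*(9/32282737) = 4751346/32282737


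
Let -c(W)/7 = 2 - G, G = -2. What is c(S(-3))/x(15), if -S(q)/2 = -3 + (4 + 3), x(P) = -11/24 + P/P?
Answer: -672/13 ≈ -51.692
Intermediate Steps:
x(P) = 13/24 (x(P) = -11*1/24 + 1 = -11/24 + 1 = 13/24)
S(q) = -8 (S(q) = -2*(-3 + (4 + 3)) = -2*(-3 + 7) = -2*4 = -8)
c(W) = -28 (c(W) = -7*(2 - 1*(-2)) = -7*(2 + 2) = -7*4 = -28)
c(S(-3))/x(15) = -28/13/24 = -28*24/13 = -672/13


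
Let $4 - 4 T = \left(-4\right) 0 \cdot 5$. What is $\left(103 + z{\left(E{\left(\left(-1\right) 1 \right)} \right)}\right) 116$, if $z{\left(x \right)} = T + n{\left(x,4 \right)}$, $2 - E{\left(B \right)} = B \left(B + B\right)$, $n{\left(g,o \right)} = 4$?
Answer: $12528$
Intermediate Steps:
$T = 1$ ($T = 1 - \frac{\left(-4\right) 0 \cdot 5}{4} = 1 - \frac{0 \cdot 5}{4} = 1 - 0 = 1 + 0 = 1$)
$E{\left(B \right)} = 2 - 2 B^{2}$ ($E{\left(B \right)} = 2 - B \left(B + B\right) = 2 - B 2 B = 2 - 2 B^{2}$)
$z{\left(x \right)} = 5$ ($z{\left(x \right)} = 1 + 4 = 5$)
$\left(103 + z{\left(E{\left(\left(-1\right) 1 \right)} \right)}\right) 116 = \left(103 + 5\right) 116 = 108 \cdot 116 = 12528$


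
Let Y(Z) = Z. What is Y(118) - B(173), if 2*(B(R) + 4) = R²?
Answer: -29685/2 ≈ -14843.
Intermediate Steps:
B(R) = -4 + R²/2
Y(118) - B(173) = 118 - (-4 + (½)*173²) = 118 - (-4 + (½)*29929) = 118 - (-4 + 29929/2) = 118 - 1*29921/2 = 118 - 29921/2 = -29685/2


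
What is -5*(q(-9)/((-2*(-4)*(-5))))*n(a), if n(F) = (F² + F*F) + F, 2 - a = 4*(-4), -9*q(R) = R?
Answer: 333/4 ≈ 83.250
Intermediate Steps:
q(R) = -R/9
a = 18 (a = 2 - 4*(-4) = 2 - 1*(-16) = 2 + 16 = 18)
n(F) = F + 2*F² (n(F) = (F² + F²) + F = 2*F² + F = F + 2*F²)
-5*(q(-9)/((-2*(-4)*(-5))))*n(a) = -5*((-⅑*(-9))/((-2*(-4)*(-5))))*18*(1 + 2*18) = -5*(1/(8*(-5)))*18*(1 + 36) = -5*(1/(-40))*18*37 = -5*(1*(-1/40))*666 = -5*(-1/40)*666 = -(-1)*666/8 = -1*(-333/4) = 333/4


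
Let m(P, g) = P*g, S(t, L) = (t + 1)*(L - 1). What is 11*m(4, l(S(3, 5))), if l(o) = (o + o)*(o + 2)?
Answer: 25344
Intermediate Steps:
S(t, L) = (1 + t)*(-1 + L)
l(o) = 2*o*(2 + o) (l(o) = (2*o)*(2 + o) = 2*o*(2 + o))
11*m(4, l(S(3, 5))) = 11*(4*(2*(-1 + 5 - 1*3 + 5*3)*(2 + (-1 + 5 - 1*3 + 5*3)))) = 11*(4*(2*(-1 + 5 - 3 + 15)*(2 + (-1 + 5 - 3 + 15)))) = 11*(4*(2*16*(2 + 16))) = 11*(4*(2*16*18)) = 11*(4*576) = 11*2304 = 25344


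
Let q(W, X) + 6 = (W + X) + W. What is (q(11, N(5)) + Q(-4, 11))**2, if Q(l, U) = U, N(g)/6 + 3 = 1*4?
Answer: 1089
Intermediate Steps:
N(g) = 6 (N(g) = -18 + 6*(1*4) = -18 + 6*4 = -18 + 24 = 6)
q(W, X) = -6 + X + 2*W (q(W, X) = -6 + ((W + X) + W) = -6 + (X + 2*W) = -6 + X + 2*W)
(q(11, N(5)) + Q(-4, 11))**2 = ((-6 + 6 + 2*11) + 11)**2 = ((-6 + 6 + 22) + 11)**2 = (22 + 11)**2 = 33**2 = 1089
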